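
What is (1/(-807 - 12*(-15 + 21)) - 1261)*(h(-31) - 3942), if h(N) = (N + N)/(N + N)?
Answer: 4368283220/879 ≈ 4.9696e+6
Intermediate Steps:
h(N) = 1 (h(N) = (2*N)/((2*N)) = (2*N)*(1/(2*N)) = 1)
(1/(-807 - 12*(-15 + 21)) - 1261)*(h(-31) - 3942) = (1/(-807 - 12*(-15 + 21)) - 1261)*(1 - 3942) = (1/(-807 - 12*6) - 1261)*(-3941) = (1/(-807 - 72) - 1261)*(-3941) = (1/(-879) - 1261)*(-3941) = (-1/879 - 1261)*(-3941) = -1108420/879*(-3941) = 4368283220/879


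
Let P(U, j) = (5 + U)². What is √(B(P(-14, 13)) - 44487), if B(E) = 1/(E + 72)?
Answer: I*√115710670/51 ≈ 210.92*I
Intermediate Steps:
B(E) = 1/(72 + E)
√(B(P(-14, 13)) - 44487) = √(1/(72 + (5 - 14)²) - 44487) = √(1/(72 + (-9)²) - 44487) = √(1/(72 + 81) - 44487) = √(1/153 - 44487) = √(-6806510/153) = I*√115710670/51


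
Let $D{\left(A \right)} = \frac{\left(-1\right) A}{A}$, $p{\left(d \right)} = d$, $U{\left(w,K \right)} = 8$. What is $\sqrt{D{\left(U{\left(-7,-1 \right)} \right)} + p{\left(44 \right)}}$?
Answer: $\sqrt{43} \approx 6.5574$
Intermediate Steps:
$D{\left(A \right)} = -1$
$\sqrt{D{\left(U{\left(-7,-1 \right)} \right)} + p{\left(44 \right)}} = \sqrt{-1 + 44} = \sqrt{43}$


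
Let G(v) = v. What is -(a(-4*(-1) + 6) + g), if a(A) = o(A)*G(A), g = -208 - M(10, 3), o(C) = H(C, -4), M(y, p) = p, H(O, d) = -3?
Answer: 241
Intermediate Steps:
o(C) = -3
g = -211 (g = -208 - 1*3 = -208 - 3 = -211)
a(A) = -3*A
-(a(-4*(-1) + 6) + g) = -(-3*(-4*(-1) + 6) - 211) = -(-3*(4 + 6) - 211) = -(-3*10 - 211) = -(-30 - 211) = -1*(-241) = 241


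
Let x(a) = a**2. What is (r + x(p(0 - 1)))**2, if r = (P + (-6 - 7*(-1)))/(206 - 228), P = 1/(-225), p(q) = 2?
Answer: 95804944/6125625 ≈ 15.640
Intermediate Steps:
P = -1/225 ≈ -0.0044444
r = -112/2475 (r = (-1/225 + (-6 - 7*(-1)))/(206 - 228) = (-1/225 + (-6 + 7))/(-22) = (-1/225 + 1)*(-1/22) = (224/225)*(-1/22) = -112/2475 ≈ -0.045253)
(r + x(p(0 - 1)))**2 = (-112/2475 + 2**2)**2 = (-112/2475 + 4)**2 = (9788/2475)**2 = 95804944/6125625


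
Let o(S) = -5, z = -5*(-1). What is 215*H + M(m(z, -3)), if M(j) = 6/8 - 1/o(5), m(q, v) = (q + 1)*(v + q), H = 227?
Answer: 976119/20 ≈ 48806.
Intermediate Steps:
z = 5
m(q, v) = (1 + q)*(q + v)
M(j) = 19/20 (M(j) = 6/8 - 1/(-5) = 6*(1/8) - 1*(-1/5) = 3/4 + 1/5 = 19/20)
215*H + M(m(z, -3)) = 215*227 + 19/20 = 48805 + 19/20 = 976119/20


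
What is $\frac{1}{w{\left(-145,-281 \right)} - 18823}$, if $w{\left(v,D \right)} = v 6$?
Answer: $- \frac{1}{19693} \approx -5.0779 \cdot 10^{-5}$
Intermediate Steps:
$w{\left(v,D \right)} = 6 v$
$\frac{1}{w{\left(-145,-281 \right)} - 18823} = \frac{1}{6 \left(-145\right) - 18823} = \frac{1}{-870 - 18823} = \frac{1}{-19693} = - \frac{1}{19693}$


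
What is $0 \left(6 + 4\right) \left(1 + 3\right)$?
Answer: $0$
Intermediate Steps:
$0 \left(6 + 4\right) \left(1 + 3\right) = 0 \cdot 10 \cdot 4 = 0 \cdot 4 = 0$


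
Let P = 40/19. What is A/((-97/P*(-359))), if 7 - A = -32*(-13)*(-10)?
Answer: 166680/661637 ≈ 0.25192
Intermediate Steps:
P = 40/19 (P = 40*(1/19) = 40/19 ≈ 2.1053)
A = 4167 (A = 7 - (-32*(-13))*(-10) = 7 - 416*(-10) = 7 - 1*(-4160) = 7 + 4160 = 4167)
A/((-97/P*(-359))) = 4167/((-97/40/19*(-359))) = 4167/((-97*19/40*(-359))) = 4167/((-1843/40*(-359))) = 4167/(661637/40) = 4167*(40/661637) = 166680/661637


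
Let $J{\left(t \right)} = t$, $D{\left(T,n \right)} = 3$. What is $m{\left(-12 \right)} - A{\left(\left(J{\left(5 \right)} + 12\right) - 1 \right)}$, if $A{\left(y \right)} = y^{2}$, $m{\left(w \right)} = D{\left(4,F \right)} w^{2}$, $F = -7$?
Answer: $176$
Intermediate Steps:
$m{\left(w \right)} = 3 w^{2}$
$m{\left(-12 \right)} - A{\left(\left(J{\left(5 \right)} + 12\right) - 1 \right)} = 3 \left(-12\right)^{2} - \left(\left(5 + 12\right) - 1\right)^{2} = 3 \cdot 144 - \left(17 - 1\right)^{2} = 432 - 16^{2} = 432 - 256 = 176$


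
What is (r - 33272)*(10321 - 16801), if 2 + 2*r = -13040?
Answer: 257858640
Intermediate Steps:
r = -6521 (r = -1 + (½)*(-13040) = -1 - 6520 = -6521)
(r - 33272)*(10321 - 16801) = (-6521 - 33272)*(10321 - 16801) = -39793*(-6480) = 257858640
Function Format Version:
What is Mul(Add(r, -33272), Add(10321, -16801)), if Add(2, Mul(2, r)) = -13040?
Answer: 257858640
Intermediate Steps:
r = -6521 (r = Add(-1, Mul(Rational(1, 2), -13040)) = Add(-1, -6520) = -6521)
Mul(Add(r, -33272), Add(10321, -16801)) = Mul(Add(-6521, -33272), Add(10321, -16801)) = Mul(-39793, -6480) = 257858640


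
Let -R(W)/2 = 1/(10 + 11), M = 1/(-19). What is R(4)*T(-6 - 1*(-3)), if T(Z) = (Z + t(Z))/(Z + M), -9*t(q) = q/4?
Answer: -95/1044 ≈ -0.090996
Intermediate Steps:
t(q) = -q/36 (t(q) = -q/(9*4) = -q/36)
M = -1/19 ≈ -0.052632
R(W) = -2/21 (R(W) = -2/(10 + 11) = -2/21)
T(Z) = 35*Z/(36*(-1/19 + Z)) (T(Z) = (Z - Z/36)/(Z - 1/19) = (35*Z/36)/(-1/19 + Z) = 35*Z/(36*(-1/19 + Z)))
R(4)*T(-6 - 1*(-3)) = -95*(-6 - 1*(-3))/(54*(-1 + 19*(-6 - 1*(-3)))) = -95*(-6 + 3)/(54*(-1 + 19*(-6 + 3))) = -95*(-3)/(54*(-1 + 19*(-3))) = -95*(-3)/(54*(-1 - 57)) = -95*(-3)/(54*(-58)) = -95*(-3)*(-1)/(54*58) = -2/21*665/696 = -95/1044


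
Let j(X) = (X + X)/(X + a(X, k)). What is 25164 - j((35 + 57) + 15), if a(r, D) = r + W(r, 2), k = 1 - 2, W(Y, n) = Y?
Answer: 75490/3 ≈ 25163.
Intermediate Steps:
k = -1
a(r, D) = 2*r (a(r, D) = r + r = 2*r)
j(X) = 2/3 (j(X) = (X + X)/(X + 2*X) = (2*X)/((3*X)) = (2*X)*(1/(3*X)) = 2/3)
25164 - j((35 + 57) + 15) = 25164 - 1*2/3 = 25164 - 2/3 = 75490/3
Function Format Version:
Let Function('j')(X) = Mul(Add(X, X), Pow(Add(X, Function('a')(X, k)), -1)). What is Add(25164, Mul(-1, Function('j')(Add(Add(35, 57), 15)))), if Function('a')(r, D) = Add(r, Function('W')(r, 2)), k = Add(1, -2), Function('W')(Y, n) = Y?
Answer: Rational(75490, 3) ≈ 25163.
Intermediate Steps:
k = -1
Function('a')(r, D) = Mul(2, r) (Function('a')(r, D) = Add(r, r) = Mul(2, r))
Function('j')(X) = Rational(2, 3) (Function('j')(X) = Mul(Add(X, X), Pow(Add(X, Mul(2, X)), -1)) = Mul(Mul(2, X), Pow(Mul(3, X), -1)) = Mul(Mul(2, X), Mul(Rational(1, 3), Pow(X, -1))) = Rational(2, 3))
Add(25164, Mul(-1, Function('j')(Add(Add(35, 57), 15)))) = Add(25164, Mul(-1, Rational(2, 3))) = Add(25164, Rational(-2, 3)) = Rational(75490, 3)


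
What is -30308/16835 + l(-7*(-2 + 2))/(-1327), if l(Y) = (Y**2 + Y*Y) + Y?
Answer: -30308/16835 ≈ -1.8003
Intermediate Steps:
l(Y) = Y + 2*Y**2 (l(Y) = (Y**2 + Y**2) + Y = 2*Y**2 + Y = Y + 2*Y**2)
-30308/16835 + l(-7*(-2 + 2))/(-1327) = -30308/16835 + ((-7*(-2 + 2))*(1 + 2*(-7*(-2 + 2))))/(-1327) = -30308*1/16835 + ((-7*0)*(1 + 2*(-7*0)))*(-1/1327) = -30308/16835 + (0*(1 + 2*0))*(-1/1327) = -30308/16835 + (0*(1 + 0))*(-1/1327) = -30308/16835 + (0*1)*(-1/1327) = -30308/16835 + 0*(-1/1327) = -30308/16835 + 0 = -30308/16835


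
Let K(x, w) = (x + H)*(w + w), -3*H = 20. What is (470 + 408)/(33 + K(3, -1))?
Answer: 2634/121 ≈ 21.769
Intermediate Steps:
H = -20/3 (H = -⅓*20 = -20/3 ≈ -6.6667)
K(x, w) = 2*w*(-20/3 + x) (K(x, w) = (x - 20/3)*(w + w) = (-20/3 + x)*(2*w) = 2*w*(-20/3 + x))
(470 + 408)/(33 + K(3, -1)) = (470 + 408)/(33 + (⅔)*(-1)*(-20 + 3*3)) = 878/(33 + (⅔)*(-1)*(-20 + 9)) = 878/(33 + (⅔)*(-1)*(-11)) = 878/(33 + 22/3) = 878/(121/3) = 878*(3/121) = 2634/121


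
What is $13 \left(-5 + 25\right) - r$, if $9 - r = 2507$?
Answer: $2758$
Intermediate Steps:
$r = -2498$ ($r = 9 - 2507 = -2498$)
$13 \left(-5 + 25\right) - r = 13 \left(-5 + 25\right) - -2498 = 13 \cdot 20 + 2498 = 260 + 2498 = 2758$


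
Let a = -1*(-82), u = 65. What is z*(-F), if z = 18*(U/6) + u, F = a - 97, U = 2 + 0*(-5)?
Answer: 1065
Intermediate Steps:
U = 2 (U = 2 + 0 = 2)
a = 82
F = -15 (F = 82 - 97 = -15)
z = 71 (z = 18*(2/6) + 65 = 18*(2*(1/6)) + 65 = 18*(1/3) + 65 = 6 + 65 = 71)
z*(-F) = 71*(-1*(-15)) = 71*15 = 1065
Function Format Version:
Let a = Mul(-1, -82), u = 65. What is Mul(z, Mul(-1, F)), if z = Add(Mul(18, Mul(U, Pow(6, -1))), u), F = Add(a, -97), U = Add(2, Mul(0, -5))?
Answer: 1065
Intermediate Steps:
U = 2 (U = Add(2, 0) = 2)
a = 82
F = -15 (F = Add(82, -97) = -15)
z = 71 (z = Add(Mul(18, Mul(2, Pow(6, -1))), 65) = Add(Mul(18, Mul(2, Rational(1, 6))), 65) = Add(Mul(18, Rational(1, 3)), 65) = Add(6, 65) = 71)
Mul(z, Mul(-1, F)) = Mul(71, Mul(-1, -15)) = Mul(71, 15) = 1065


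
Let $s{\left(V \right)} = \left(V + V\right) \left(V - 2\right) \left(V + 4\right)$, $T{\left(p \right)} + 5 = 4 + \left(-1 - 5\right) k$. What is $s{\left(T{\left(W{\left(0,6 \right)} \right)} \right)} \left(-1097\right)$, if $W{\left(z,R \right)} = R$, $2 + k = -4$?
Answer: $-98828730$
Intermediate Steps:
$k = -6$ ($k = -2 - 4 = -6$)
$T{\left(p \right)} = 35$ ($T{\left(p \right)} = -5 + \left(4 + \left(-1 - 5\right) \left(-6\right)\right) = -5 + \left(4 - -36\right) = -5 + \left(4 + 36\right) = -5 + 40 = 35$)
$s{\left(V \right)} = 2 V \left(-2 + V\right) \left(4 + V\right)$
$s{\left(T{\left(W{\left(0,6 \right)} \right)} \right)} \left(-1097\right) = 2 \cdot 35 \left(-8 + 35^{2} + 2 \cdot 35\right) \left(-1097\right) = 2 \cdot 35 \left(-8 + 1225 + 70\right) \left(-1097\right) = 2 \cdot 35 \cdot 1287 \left(-1097\right) = 90090 \left(-1097\right) = -98828730$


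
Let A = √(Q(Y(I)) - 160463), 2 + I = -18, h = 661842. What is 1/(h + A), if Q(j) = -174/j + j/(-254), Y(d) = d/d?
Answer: 168107868/111260888374655 - I*√10363656946/111260888374655 ≈ 1.5109e-6 - 9.1499e-10*I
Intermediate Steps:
I = -20 (I = -2 - 18 = -20)
Y(d) = 1
Q(j) = -174/j - j/254 (Q(j) = -174/j + j*(-1/254) = -174/j - j/254)
A = I*√10363656946/254 (A = √((-174/1 - 1/254*1) - 160463) = √((-174*1 - 1/254) - 160463) = √((-174 - 1/254) - 160463) = √(-44197/254 - 160463) = √(-40801799/254) = I*√10363656946/254 ≈ 400.8*I)
1/(h + A) = 1/(661842 + I*√10363656946/254)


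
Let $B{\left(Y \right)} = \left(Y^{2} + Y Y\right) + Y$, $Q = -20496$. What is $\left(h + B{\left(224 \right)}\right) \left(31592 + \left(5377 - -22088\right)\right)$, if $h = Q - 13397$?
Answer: $3938097931$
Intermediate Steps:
$h = -33893$ ($h = -20496 - 13397 = -33893$)
$B{\left(Y \right)} = Y + 2 Y^{2}$ ($B{\left(Y \right)} = \left(Y^{2} + Y^{2}\right) + Y = 2 Y^{2} + Y = Y + 2 Y^{2}$)
$\left(h + B{\left(224 \right)}\right) \left(31592 + \left(5377 - -22088\right)\right) = \left(-33893 + 224 \left(1 + 2 \cdot 224\right)\right) \left(31592 + \left(5377 - -22088\right)\right) = \left(-33893 + 224 \left(1 + 448\right)\right) \left(31592 + \left(5377 + 22088\right)\right) = \left(-33893 + 224 \cdot 449\right) \left(31592 + 27465\right) = \left(-33893 + 100576\right) 59057 = 66683 \cdot 59057 = 3938097931$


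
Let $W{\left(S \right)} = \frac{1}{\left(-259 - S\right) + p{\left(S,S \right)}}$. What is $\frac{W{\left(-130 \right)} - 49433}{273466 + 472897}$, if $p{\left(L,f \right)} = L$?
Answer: $- \frac{12803148}{193308017} \approx -0.066232$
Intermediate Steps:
$W{\left(S \right)} = - \frac{1}{259}$ ($W{\left(S \right)} = \frac{1}{\left(-259 - S\right) + S} = \frac{1}{-259} = - \frac{1}{259}$)
$\frac{W{\left(-130 \right)} - 49433}{273466 + 472897} = \frac{- \frac{1}{259} - 49433}{273466 + 472897} = - \frac{12803148}{259 \cdot 746363} = \left(- \frac{12803148}{259}\right) \frac{1}{746363} = - \frac{12803148}{193308017}$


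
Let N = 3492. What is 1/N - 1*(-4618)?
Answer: 16126057/3492 ≈ 4618.0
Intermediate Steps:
1/N - 1*(-4618) = 1/3492 - 1*(-4618) = 1/3492 + 4618 = 16126057/3492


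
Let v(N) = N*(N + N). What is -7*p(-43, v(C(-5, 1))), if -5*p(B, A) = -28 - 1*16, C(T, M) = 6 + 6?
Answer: -308/5 ≈ -61.600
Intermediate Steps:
C(T, M) = 12
v(N) = 2*N² (v(N) = N*(2*N) = 2*N²)
p(B, A) = 44/5 (p(B, A) = -(-28 - 1*16)/5 = -(-28 - 16)/5 = -⅕*(-44) = 44/5)
-7*p(-43, v(C(-5, 1))) = -7*44/5 = -308/5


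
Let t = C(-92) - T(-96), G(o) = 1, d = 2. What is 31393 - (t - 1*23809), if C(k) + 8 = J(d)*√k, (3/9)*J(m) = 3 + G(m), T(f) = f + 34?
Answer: 55148 - 24*I*√23 ≈ 55148.0 - 115.1*I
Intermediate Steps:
T(f) = 34 + f
J(m) = 12 (J(m) = 3*(3 + 1) = 3*4 = 12)
C(k) = -8 + 12*√k
t = 54 + 24*I*√23 (t = (-8 + 12*√(-92)) - (34 - 96) = (-8 + 12*(2*I*√23)) - 1*(-62) = (-8 + 24*I*√23) + 62 = 54 + 24*I*√23 ≈ 54.0 + 115.1*I)
31393 - (t - 1*23809) = 31393 - ((54 + 24*I*√23) - 1*23809) = 31393 - ((54 + 24*I*√23) - 23809) = 31393 - (-23755 + 24*I*√23) = 31393 + (23755 - 24*I*√23) = 55148 - 24*I*√23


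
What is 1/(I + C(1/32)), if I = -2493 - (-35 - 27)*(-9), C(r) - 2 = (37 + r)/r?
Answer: -1/1864 ≈ -0.00053648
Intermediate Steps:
C(r) = 2 + (37 + r)/r
I = -3051 (I = -2493 - (-62)*(-9) = -2493 - 1*558 = -2493 - 558 = -3051)
1/(I + C(1/32)) = 1/(-3051 + (3 + 37/(1/32))) = 1/(-3051 + (3 + 37*32)) = 1/(-3051 + (3 + 1184)) = 1/(-3051 + 1187) = 1/(-1864) = -1/1864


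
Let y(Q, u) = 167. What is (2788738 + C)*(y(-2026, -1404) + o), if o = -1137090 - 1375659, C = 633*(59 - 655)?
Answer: -6059016115540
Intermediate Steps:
C = -377268 (C = 633*(-596) = -377268)
o = -2512749
(2788738 + C)*(y(-2026, -1404) + o) = (2788738 - 377268)*(167 - 2512749) = 2411470*(-2512582) = -6059016115540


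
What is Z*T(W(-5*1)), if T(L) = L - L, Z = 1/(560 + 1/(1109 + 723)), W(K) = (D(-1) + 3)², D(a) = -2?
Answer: 0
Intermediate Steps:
W(K) = 1 (W(K) = (-2 + 3)² = 1² = 1)
Z = 1832/1025921 (Z = 1/(560 + 1/1832) = 1/(1025921/1832) = 1832/1025921 ≈ 0.0017857)
T(L) = 0
Z*T(W(-5*1)) = (1832/1025921)*0 = 0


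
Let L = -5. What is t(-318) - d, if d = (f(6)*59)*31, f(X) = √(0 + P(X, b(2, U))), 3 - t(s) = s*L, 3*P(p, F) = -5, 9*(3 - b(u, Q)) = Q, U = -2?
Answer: -1587 - 1829*I*√15/3 ≈ -1587.0 - 2361.2*I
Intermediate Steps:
b(u, Q) = 3 - Q/9
P(p, F) = -5/3 (P(p, F) = (⅓)*(-5) = -5/3)
t(s) = 3 + 5*s (t(s) = 3 - s*(-5) = 3 - (-5)*s = 3 + 5*s)
f(X) = I*√15/3 (f(X) = √(0 - 5/3) = √(-5/3) = I*√15/3)
d = 1829*I*√15/3 (d = ((I*√15/3)*59)*31 = (59*I*√15/3)*31 = 1829*I*√15/3 ≈ 2361.2*I)
t(-318) - d = (3 + 5*(-318)) - 1829*I*√15/3 = (3 - 1590) - 1829*I*√15/3 = -1587 - 1829*I*√15/3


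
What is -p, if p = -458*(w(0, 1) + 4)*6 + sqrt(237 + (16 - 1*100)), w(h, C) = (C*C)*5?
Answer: 24732 - 3*sqrt(17) ≈ 24720.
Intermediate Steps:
w(h, C) = 5*C**2 (w(h, C) = C**2*5 = 5*C**2)
p = -24732 + 3*sqrt(17) (p = -458*(5*1**2 + 4)*6 + sqrt(237 + (16 - 1*100)) = -458*(5*1 + 4)*6 + sqrt(237 + (16 - 100)) = -458*(5 + 4)*6 + sqrt(237 - 84) = -4122*6 + sqrt(153) = -458*54 + 3*sqrt(17) = -24732 + 3*sqrt(17) ≈ -24720.)
-p = -(-24732 + 3*sqrt(17)) = 24732 - 3*sqrt(17)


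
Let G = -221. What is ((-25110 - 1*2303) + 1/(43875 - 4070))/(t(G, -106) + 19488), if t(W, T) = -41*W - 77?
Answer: -136396808/141665995 ≈ -0.96281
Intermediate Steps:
t(W, T) = -77 - 41*W
((-25110 - 1*2303) + 1/(43875 - 4070))/(t(G, -106) + 19488) = ((-25110 - 1*2303) + 1/(43875 - 4070))/((-77 - 41*(-221)) + 19488) = ((-25110 - 2303) + 1/39805)/((-77 + 9061) + 19488) = (-27413 + 1/39805)/(8984 + 19488) = -1091174464/39805/28472 = -1091174464/39805*1/28472 = -136396808/141665995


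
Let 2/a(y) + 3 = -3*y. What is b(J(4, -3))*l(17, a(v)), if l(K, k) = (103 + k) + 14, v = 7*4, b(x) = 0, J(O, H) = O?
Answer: 0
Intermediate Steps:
v = 28
a(y) = 2/(-3 - 3*y)
l(K, k) = 117 + k
b(J(4, -3))*l(17, a(v)) = 0*(117 - 2/(3 + 3*28)) = 0*(117 - 2/(3 + 84)) = 0*(117 - 2/87) = 0*(10177/87) = 0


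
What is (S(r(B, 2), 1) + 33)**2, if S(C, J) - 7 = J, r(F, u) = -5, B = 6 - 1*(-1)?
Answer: 1681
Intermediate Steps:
B = 7 (B = 6 + 1 = 7)
S(C, J) = 7 + J
(S(r(B, 2), 1) + 33)**2 = ((7 + 1) + 33)**2 = (8 + 33)**2 = 41**2 = 1681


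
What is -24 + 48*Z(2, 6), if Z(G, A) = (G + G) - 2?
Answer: 72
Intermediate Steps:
Z(G, A) = -2 + 2*G (Z(G, A) = 2*G - 2 = -2 + 2*G)
-24 + 48*Z(2, 6) = -24 + 48*(-2 + 2*2) = -24 + 48*(-2 + 4) = -24 + 48*2 = -24 + 96 = 72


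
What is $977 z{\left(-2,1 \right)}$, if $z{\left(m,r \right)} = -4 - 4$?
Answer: $-7816$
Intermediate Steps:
$z{\left(m,r \right)} = -8$
$977 z{\left(-2,1 \right)} = 977 \left(-8\right) = -7816$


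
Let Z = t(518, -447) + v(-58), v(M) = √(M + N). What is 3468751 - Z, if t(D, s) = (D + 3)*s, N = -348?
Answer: 3701638 - I*√406 ≈ 3.7016e+6 - 20.149*I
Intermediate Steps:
t(D, s) = s*(3 + D) (t(D, s) = (3 + D)*s = s*(3 + D))
v(M) = √(-348 + M) (v(M) = √(M - 348) = √(-348 + M))
Z = -232887 + I*√406 (Z = -447*(3 + 518) + √(-348 - 58) = -447*521 + √(-406) = -232887 + I*√406 ≈ -2.3289e+5 + 20.149*I)
3468751 - Z = 3468751 - (-232887 + I*√406) = 3468751 + (232887 - I*√406) = 3701638 - I*√406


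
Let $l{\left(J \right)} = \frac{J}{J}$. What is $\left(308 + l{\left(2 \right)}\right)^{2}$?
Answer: $95481$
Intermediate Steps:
$l{\left(J \right)} = 1$
$\left(308 + l{\left(2 \right)}\right)^{2} = \left(308 + 1\right)^{2} = 309^{2} = 95481$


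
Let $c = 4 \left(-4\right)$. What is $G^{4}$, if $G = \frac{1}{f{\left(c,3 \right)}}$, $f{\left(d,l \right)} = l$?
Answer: $\frac{1}{81} \approx 0.012346$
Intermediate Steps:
$c = -16$
$G = \frac{1}{3} \approx 0.33333$
$G^{4} = \left(\frac{1}{3}\right)^{4} = \frac{1}{81}$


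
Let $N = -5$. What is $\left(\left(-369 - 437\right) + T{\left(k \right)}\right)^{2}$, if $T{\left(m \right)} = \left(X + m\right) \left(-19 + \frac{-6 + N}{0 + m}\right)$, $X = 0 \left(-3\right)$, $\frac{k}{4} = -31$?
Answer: $2368521$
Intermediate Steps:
$k = -124$ ($k = 4 \left(-31\right) = -124$)
$X = 0$
$T{\left(m \right)} = m \left(-19 - \frac{11}{m}\right)$ ($T{\left(m \right)} = \left(0 + m\right) \left(-19 + \frac{-6 - 5}{0 + m}\right) = m \left(-19 - \frac{11}{m}\right)$)
$\left(\left(-369 - 437\right) + T{\left(k \right)}\right)^{2} = \left(\left(-369 - 437\right) - -2345\right)^{2} = \left(\left(-369 - 437\right) + \left(-11 + 2356\right)\right)^{2} = \left(-806 + 2345\right)^{2} = 1539^{2} = 2368521$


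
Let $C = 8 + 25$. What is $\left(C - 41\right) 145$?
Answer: $-1160$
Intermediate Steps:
$C = 33$
$\left(C - 41\right) 145 = \left(33 - 41\right) 145 = \left(-8\right) 145 = -1160$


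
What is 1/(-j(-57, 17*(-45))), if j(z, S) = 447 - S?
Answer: -1/1212 ≈ -0.00082508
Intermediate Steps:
1/(-j(-57, 17*(-45))) = 1/(-(447 - 17*(-45))) = 1/(-(447 - 1*(-765))) = 1/(-(447 + 765)) = 1/(-1*1212) = 1/(-1212) = -1/1212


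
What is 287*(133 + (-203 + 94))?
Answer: 6888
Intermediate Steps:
287*(133 + (-203 + 94)) = 287*(133 - 109) = 287*24 = 6888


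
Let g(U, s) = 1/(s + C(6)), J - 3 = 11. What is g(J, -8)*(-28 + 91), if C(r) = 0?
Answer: -63/8 ≈ -7.8750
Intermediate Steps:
J = 14 (J = 3 + 11 = 14)
g(U, s) = 1/s (g(U, s) = 1/(s + 0) = 1/s)
g(J, -8)*(-28 + 91) = (-28 + 91)/(-8) = -⅛*63 = -63/8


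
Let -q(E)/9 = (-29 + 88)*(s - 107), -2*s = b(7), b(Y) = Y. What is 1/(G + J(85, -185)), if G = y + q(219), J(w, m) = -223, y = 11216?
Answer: 2/139337 ≈ 1.4354e-5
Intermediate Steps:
s = -7/2 (s = -1/2*7 = -7/2 ≈ -3.5000)
q(E) = 117351/2 (q(E) = -9*(-29 + 88)*(-7/2 - 107) = -531*(-221)/2 = -9*(-13039/2) = 117351/2)
G = 139783/2 (G = 11216 + 117351/2 = 139783/2 ≈ 69892.)
1/(G + J(85, -185)) = 1/(139783/2 - 223) = 1/(139337/2) = 2/139337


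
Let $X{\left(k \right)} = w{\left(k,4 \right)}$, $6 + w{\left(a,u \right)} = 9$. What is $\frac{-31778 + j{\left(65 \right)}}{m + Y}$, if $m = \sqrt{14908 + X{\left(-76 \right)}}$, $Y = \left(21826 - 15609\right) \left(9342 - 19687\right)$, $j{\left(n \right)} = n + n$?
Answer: $\frac{1017718423760}{2068200929976657} + \frac{15824 \sqrt{14911}}{2068200929976657} \approx 0.00049208$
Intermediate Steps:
$w{\left(a,u \right)} = 3$ ($w{\left(a,u \right)} = -6 + 9 = 3$)
$j{\left(n \right)} = 2 n$
$X{\left(k \right)} = 3$
$Y = -64314865$ ($Y = 6217 \left(-10345\right) = -64314865$)
$m = \sqrt{14911}$ ($m = \sqrt{14908 + 3} = \sqrt{14911} \approx 122.11$)
$\frac{-31778 + j{\left(65 \right)}}{m + Y} = \frac{-31778 + 2 \cdot 65}{\sqrt{14911} - 64314865} = \frac{-31778 + 130}{-64314865 + \sqrt{14911}} = - \frac{31648}{-64314865 + \sqrt{14911}}$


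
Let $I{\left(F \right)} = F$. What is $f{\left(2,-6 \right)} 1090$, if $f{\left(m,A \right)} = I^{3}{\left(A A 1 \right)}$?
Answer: $50855040$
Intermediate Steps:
$f{\left(m,A \right)} = A^{6}$ ($f{\left(m,A \right)} = \left(A A 1\right)^{3} = \left(A^{2} \cdot 1\right)^{3} = \left(A^{2}\right)^{3} = A^{6}$)
$f{\left(2,-6 \right)} 1090 = \left(-6\right)^{6} \cdot 1090 = 46656 \cdot 1090 = 50855040$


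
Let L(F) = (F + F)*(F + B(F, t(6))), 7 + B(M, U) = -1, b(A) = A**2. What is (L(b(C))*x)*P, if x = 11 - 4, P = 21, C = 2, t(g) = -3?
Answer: -4704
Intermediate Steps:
B(M, U) = -8 (B(M, U) = -7 - 1 = -8)
L(F) = 2*F*(-8 + F) (L(F) = (F + F)*(F - 8) = (2*F)*(-8 + F) = 2*F*(-8 + F))
x = 7
(L(b(C))*x)*P = ((2*2**2*(-8 + 2**2))*7)*21 = ((2*4*(-8 + 4))*7)*21 = ((2*4*(-4))*7)*21 = -32*7*21 = -224*21 = -4704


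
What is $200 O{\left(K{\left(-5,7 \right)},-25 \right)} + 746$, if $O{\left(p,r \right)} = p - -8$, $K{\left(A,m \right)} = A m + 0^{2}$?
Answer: $-4654$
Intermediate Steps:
$K{\left(A,m \right)} = A m$ ($K{\left(A,m \right)} = A m + 0 = A m$)
$O{\left(p,r \right)} = 8 + p$ ($O{\left(p,r \right)} = p + 8 = 8 + p$)
$200 O{\left(K{\left(-5,7 \right)},-25 \right)} + 746 = 200 \left(8 - 35\right) + 746 = 200 \left(-27\right) + 746 = -5400 + 746 = -4654$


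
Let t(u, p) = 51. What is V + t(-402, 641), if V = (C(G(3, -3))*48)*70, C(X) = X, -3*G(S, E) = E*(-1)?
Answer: -3309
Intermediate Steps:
G(S, E) = E/3 (G(S, E) = -E*(-1)/3 = -(-1)*E/3 = E/3)
V = -3360 (V = (((⅓)*(-3))*48)*70 = -1*48*70 = -48*70 = -3360)
V + t(-402, 641) = -3360 + 51 = -3309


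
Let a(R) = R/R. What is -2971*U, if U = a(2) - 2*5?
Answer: 26739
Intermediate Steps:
a(R) = 1
U = -9 (U = 1 - 2*5 = 1 - 10 = -9)
-2971*U = -2971*(-9) = 26739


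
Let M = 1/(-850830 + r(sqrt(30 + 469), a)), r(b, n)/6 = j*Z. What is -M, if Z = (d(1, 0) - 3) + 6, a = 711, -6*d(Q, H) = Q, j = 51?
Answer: 1/849963 ≈ 1.1765e-6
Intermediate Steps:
d(Q, H) = -Q/6
Z = 17/6 (Z = (-1/6*1 - 3) + 6 = (-1/6 - 3) + 6 = -19/6 + 6 = 17/6 ≈ 2.8333)
r(b, n) = 867 (r(b, n) = 6*(51*(17/6)) = 6*(289/2) = 867)
M = -1/849963 (M = 1/(-850830 + 867) = 1/(-849963) = -1/849963 ≈ -1.1765e-6)
-M = -1*(-1/849963) = 1/849963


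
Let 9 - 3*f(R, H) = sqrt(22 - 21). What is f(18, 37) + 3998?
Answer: 12002/3 ≈ 4000.7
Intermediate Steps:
f(R, H) = 8/3 (f(R, H) = 3 - sqrt(22 - 21)/3 = 3 - sqrt(1)/3 = 3 - 1/3*1 = 3 - 1/3 = 8/3)
f(18, 37) + 3998 = 8/3 + 3998 = 12002/3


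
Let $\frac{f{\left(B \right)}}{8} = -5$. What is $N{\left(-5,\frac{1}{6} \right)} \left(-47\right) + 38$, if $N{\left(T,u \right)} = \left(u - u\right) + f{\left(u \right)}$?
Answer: $1918$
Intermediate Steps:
$f{\left(B \right)} = -40$ ($f{\left(B \right)} = 8 \left(-5\right) = -40$)
$N{\left(T,u \right)} = -40$ ($N{\left(T,u \right)} = \left(u - u\right) - 40 = 0 - 40 = -40$)
$N{\left(-5,\frac{1}{6} \right)} \left(-47\right) + 38 = \left(-40\right) \left(-47\right) + 38 = 1880 + 38 = 1918$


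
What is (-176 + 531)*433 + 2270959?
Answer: 2424674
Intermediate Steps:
(-176 + 531)*433 + 2270959 = 355*433 + 2270959 = 153715 + 2270959 = 2424674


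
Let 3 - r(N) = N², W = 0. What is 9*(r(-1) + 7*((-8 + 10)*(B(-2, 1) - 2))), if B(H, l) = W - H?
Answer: 18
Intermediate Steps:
B(H, l) = -H (B(H, l) = 0 - H = -H)
r(N) = 3 - N²
9*(r(-1) + 7*((-8 + 10)*(B(-2, 1) - 2))) = 9*((3 - 1*(-1)²) + 7*((-8 + 10)*(-1*(-2) - 2))) = 9*((3 - 1*1) + 7*(2*(2 - 2))) = 9*((3 - 1) + 7*(2*0)) = 9*(2 + 7*0) = 9*(2 + 0) = 9*2 = 18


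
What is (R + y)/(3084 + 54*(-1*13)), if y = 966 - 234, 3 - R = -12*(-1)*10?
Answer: 205/794 ≈ 0.25819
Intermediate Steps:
R = -117 (R = 3 - (-12*(-1))*10 = 3 - 12*10 = 3 - 1*120 = 3 - 120 = -117)
y = 732
(R + y)/(3084 + 54*(-1*13)) = (-117 + 732)/(3084 + 54*(-1*13)) = 615/(3084 + 54*(-13)) = 615/(3084 - 702) = 615/2382 = 615*(1/2382) = 205/794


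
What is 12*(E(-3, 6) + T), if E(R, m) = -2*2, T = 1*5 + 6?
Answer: 84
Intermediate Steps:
T = 11 (T = 5 + 6 = 11)
E(R, m) = -4
12*(E(-3, 6) + T) = 12*(-4 + 11) = 12*7 = 84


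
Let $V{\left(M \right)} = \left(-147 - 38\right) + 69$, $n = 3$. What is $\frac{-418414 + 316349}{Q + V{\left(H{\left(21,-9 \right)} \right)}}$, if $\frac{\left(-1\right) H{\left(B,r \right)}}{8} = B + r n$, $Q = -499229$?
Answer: $\frac{20413}{99869} \approx 0.2044$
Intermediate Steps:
$H{\left(B,r \right)} = - 24 r - 8 B$ ($H{\left(B,r \right)} = - 8 \left(B + r 3\right) = - 8 \left(B + 3 r\right) = - 24 r - 8 B$)
$V{\left(M \right)} = -116$ ($V{\left(M \right)} = -185 + 69 = -116$)
$\frac{-418414 + 316349}{Q + V{\left(H{\left(21,-9 \right)} \right)}} = \frac{-418414 + 316349}{-499229 - 116} = - \frac{102065}{-499345} = \left(-102065\right) \left(- \frac{1}{499345}\right) = \frac{20413}{99869}$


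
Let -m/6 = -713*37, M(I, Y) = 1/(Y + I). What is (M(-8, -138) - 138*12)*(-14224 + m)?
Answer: -17415439087/73 ≈ -2.3857e+8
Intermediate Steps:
M(I, Y) = 1/(I + Y)
m = 158286 (m = -(-4278)*37 = -6*(-26381) = 158286)
(M(-8, -138) - 138*12)*(-14224 + m) = (1/(-8 - 138) - 138*12)*(-14224 + 158286) = (1/(-146) - 1656)*144062 = (-1/146 - 1656)*144062 = -241777/146*144062 = -17415439087/73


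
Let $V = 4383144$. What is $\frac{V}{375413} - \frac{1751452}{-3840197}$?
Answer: $\frac{17489654289044}{1441659876361} \approx 12.132$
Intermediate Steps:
$\frac{V}{375413} - \frac{1751452}{-3840197} = \frac{4383144}{375413} - \frac{1751452}{-3840197} = 4383144 \cdot \frac{1}{375413} - - \frac{1751452}{3840197} = \frac{4383144}{375413} + \frac{1751452}{3840197} = \frac{17489654289044}{1441659876361}$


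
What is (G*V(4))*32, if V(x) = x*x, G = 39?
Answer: 19968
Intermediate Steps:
V(x) = x**2
(G*V(4))*32 = (39*4**2)*32 = (39*16)*32 = 624*32 = 19968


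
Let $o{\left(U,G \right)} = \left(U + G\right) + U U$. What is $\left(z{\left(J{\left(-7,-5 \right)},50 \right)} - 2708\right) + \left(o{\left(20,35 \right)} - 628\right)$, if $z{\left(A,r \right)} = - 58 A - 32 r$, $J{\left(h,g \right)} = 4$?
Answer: $-4713$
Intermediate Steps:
$o{\left(U,G \right)} = G + U + U^{2}$ ($o{\left(U,G \right)} = \left(G + U\right) + U^{2} = G + U + U^{2}$)
$\left(z{\left(J{\left(-7,-5 \right)},50 \right)} - 2708\right) + \left(o{\left(20,35 \right)} - 628\right) = \left(\left(\left(-58\right) 4 - 1600\right) - 2708\right) + \left(\left(35 + 20 + 20^{2}\right) - 628\right) = \left(\left(-232 - 1600\right) - 2708\right) + \left(\left(35 + 20 + 400\right) - 628\right) = \left(-1832 - 2708\right) + \left(455 - 628\right) = -4540 - 173 = -4713$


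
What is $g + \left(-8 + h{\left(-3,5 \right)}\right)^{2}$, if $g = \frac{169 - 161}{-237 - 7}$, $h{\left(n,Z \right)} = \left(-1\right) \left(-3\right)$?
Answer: $\frac{1523}{61} \approx 24.967$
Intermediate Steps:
$h{\left(n,Z \right)} = 3$
$g = - \frac{2}{61}$ ($g = \frac{8}{-244} = 8 \left(- \frac{1}{244}\right) = - \frac{2}{61} \approx -0.032787$)
$g + \left(-8 + h{\left(-3,5 \right)}\right)^{2} = - \frac{2}{61} + \left(-8 + 3\right)^{2} = - \frac{2}{61} + \left(-5\right)^{2} = - \frac{2}{61} + 25 = \frac{1523}{61}$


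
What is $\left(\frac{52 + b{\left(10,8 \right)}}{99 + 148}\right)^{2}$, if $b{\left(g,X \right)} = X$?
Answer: $\frac{3600}{61009} \approx 0.059008$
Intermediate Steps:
$\left(\frac{52 + b{\left(10,8 \right)}}{99 + 148}\right)^{2} = \left(\frac{52 + 8}{99 + 148}\right)^{2} = \left(\frac{60}{247}\right)^{2} = \frac{3600}{61009}$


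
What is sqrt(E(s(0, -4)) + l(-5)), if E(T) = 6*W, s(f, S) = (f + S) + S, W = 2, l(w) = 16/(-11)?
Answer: 2*sqrt(319)/11 ≈ 3.2474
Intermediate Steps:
l(w) = -16/11 (l(w) = 16*(-1/11) = -16/11)
s(f, S) = f + 2*S (s(f, S) = (S + f) + S = f + 2*S)
E(T) = 12 (E(T) = 6*2 = 12)
sqrt(E(s(0, -4)) + l(-5)) = sqrt(12 - 16/11) = sqrt(116/11) = 2*sqrt(319)/11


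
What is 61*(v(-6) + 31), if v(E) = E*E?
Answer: 4087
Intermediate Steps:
v(E) = E²
61*(v(-6) + 31) = 61*((-6)² + 31) = 61*(36 + 31) = 61*67 = 4087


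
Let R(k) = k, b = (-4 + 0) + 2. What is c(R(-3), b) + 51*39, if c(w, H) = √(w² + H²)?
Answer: 1989 + √13 ≈ 1992.6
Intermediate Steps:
b = -2 (b = -4 + 2 = -2)
c(w, H) = √(H² + w²)
c(R(-3), b) + 51*39 = √((-2)² + (-3)²) + 51*39 = √(4 + 9) + 1989 = √13 + 1989 = 1989 + √13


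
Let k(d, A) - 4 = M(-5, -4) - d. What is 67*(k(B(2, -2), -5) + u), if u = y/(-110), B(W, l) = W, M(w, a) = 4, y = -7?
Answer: 44689/110 ≈ 406.26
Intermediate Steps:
k(d, A) = 8 - d (k(d, A) = 4 + (4 - d) = 8 - d)
u = 7/110 (u = -7/(-110) = -7*(-1/110) = 7/110 ≈ 0.063636)
67*(k(B(2, -2), -5) + u) = 67*((8 - 1*2) + 7/110) = 67*((8 - 2) + 7/110) = 67*(6 + 7/110) = 67*(667/110) = 44689/110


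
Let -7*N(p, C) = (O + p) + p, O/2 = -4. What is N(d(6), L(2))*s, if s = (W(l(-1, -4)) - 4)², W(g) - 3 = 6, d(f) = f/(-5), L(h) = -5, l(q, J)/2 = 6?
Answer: 260/7 ≈ 37.143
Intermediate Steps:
O = -8 (O = 2*(-4) = -8)
l(q, J) = 12 (l(q, J) = 2*6 = 12)
d(f) = -f/5 (d(f) = f*(-⅕) = -f/5)
W(g) = 9 (W(g) = 3 + 6 = 9)
N(p, C) = 8/7 - 2*p/7 (N(p, C) = -((-8 + p) + p)/7 = -(-8 + 2*p)/7 = 8/7 - 2*p/7)
s = 25 (s = (9 - 4)² = 5² = 25)
N(d(6), L(2))*s = (8/7 - (-2)*6/35)*25 = (8/7 - 2/7*(-6/5))*25 = (8/7 + 12/35)*25 = (52/35)*25 = 260/7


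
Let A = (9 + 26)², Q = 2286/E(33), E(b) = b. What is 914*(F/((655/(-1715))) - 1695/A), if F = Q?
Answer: -58974176466/353045 ≈ -1.6704e+5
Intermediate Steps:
Q = 762/11 (Q = 2286/33 = 2286*(1/33) = 762/11 ≈ 69.273)
A = 1225 (A = 35² = 1225)
F = 762/11 ≈ 69.273
914*(F/((655/(-1715))) - 1695/A) = 914*(762/(11*((655/(-1715)))) - 1695/1225) = 914*(762/(11*((655*(-1/1715)))) - 1695*1/1225) = 914*(762/(11*(-131/343)) - 339/245) = 914*((762/11)*(-343/131) - 339/245) = 914*(-261366/1441 - 339/245) = 914*(-64523169/353045) = -58974176466/353045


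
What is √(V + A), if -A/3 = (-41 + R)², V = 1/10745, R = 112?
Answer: I*√1746026332330/10745 ≈ 122.98*I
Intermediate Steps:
V = 1/10745 ≈ 9.3067e-5
A = -15123 (A = -3*(-41 + 112)² = -3*71² = -3*5041 = -15123)
√(V + A) = √(1/10745 - 15123) = √(-162496634/10745) = I*√1746026332330/10745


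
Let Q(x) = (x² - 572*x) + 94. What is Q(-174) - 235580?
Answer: -105682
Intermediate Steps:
Q(x) = 94 + x² - 572*x
Q(-174) - 235580 = (94 + (-174)² - 572*(-174)) - 235580 = (94 + 30276 + 99528) - 235580 = 129898 - 235580 = -105682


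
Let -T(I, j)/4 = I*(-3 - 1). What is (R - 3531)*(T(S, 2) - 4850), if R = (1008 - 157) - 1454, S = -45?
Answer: 23026380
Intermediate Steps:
T(I, j) = 16*I (T(I, j) = -4*I*(-3 - 1) = -4*I*(-4) = -(-16)*I = 16*I)
R = -603 (R = 851 - 1454 = -603)
(R - 3531)*(T(S, 2) - 4850) = (-603 - 3531)*(16*(-45) - 4850) = -4134*(-720 - 4850) = -4134*(-5570) = 23026380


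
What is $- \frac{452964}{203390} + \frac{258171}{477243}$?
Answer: $- \frac{27277416427}{16177742295} \approx -1.6861$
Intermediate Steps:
$- \frac{452964}{203390} + \frac{258171}{477243} = \left(-452964\right) \frac{1}{203390} + 258171 \cdot \frac{1}{477243} = - \frac{226482}{101695} + \frac{86057}{159081} = - \frac{27277416427}{16177742295}$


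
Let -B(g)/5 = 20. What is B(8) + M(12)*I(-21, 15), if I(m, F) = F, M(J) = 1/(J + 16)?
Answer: -2785/28 ≈ -99.464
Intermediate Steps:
M(J) = 1/(16 + J)
B(g) = -100 (B(g) = -5*20 = -100)
B(8) + M(12)*I(-21, 15) = -100 + 15/(16 + 12) = -100 + 15/28 = -2785/28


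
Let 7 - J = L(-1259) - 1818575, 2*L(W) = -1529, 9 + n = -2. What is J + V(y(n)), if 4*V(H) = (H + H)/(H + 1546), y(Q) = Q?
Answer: 2792696872/1535 ≈ 1.8193e+6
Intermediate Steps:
n = -11 (n = -9 - 2 = -11)
L(W) = -1529/2 (L(W) = (1/2)*(-1529) = -1529/2)
V(H) = H/(2*(1546 + H)) (V(H) = ((H + H)/(H + 1546))/4 = ((2*H)/(1546 + H))/4 = (2*H/(1546 + H))/4 = H/(2*(1546 + H)))
J = 3638693/2 (J = 7 - (-1529/2 - 1818575) = 7 - 1*(-3638679/2) = 7 + 3638679/2 = 3638693/2 ≈ 1.8193e+6)
J + V(y(n)) = 3638693/2 + (1/2)*(-11)/(1546 - 11) = 3638693/2 + (1/2)*(-11)/1535 = 3638693/2 + (1/2)*(-11)*(1/1535) = 3638693/2 - 11/3070 = 2792696872/1535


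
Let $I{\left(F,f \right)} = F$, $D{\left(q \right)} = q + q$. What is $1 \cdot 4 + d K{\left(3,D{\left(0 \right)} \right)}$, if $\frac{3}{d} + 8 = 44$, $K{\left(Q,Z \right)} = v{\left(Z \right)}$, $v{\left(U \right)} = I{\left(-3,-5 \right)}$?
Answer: $\frac{15}{4} \approx 3.75$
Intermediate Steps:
$D{\left(q \right)} = 2 q$
$v{\left(U \right)} = -3$
$K{\left(Q,Z \right)} = -3$
$d = \frac{1}{12}$ ($d = \frac{3}{-8 + 44} = \frac{3}{36} = 3 \cdot \frac{1}{36} = \frac{1}{12} \approx 0.083333$)
$1 \cdot 4 + d K{\left(3,D{\left(0 \right)} \right)} = 1 \cdot 4 + \frac{1}{12} \left(-3\right) = 4 - \frac{1}{4} = \frac{15}{4}$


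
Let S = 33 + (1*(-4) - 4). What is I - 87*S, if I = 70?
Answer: -2105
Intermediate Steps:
S = 25 (S = 33 + (-4 - 4) = 33 - 8 = 25)
I - 87*S = 70 - 87*25 = 70 - 2175 = -2105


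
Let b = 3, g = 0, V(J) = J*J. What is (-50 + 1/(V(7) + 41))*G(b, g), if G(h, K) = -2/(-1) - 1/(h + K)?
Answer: -4499/54 ≈ -83.315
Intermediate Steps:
V(J) = J**2
G(h, K) = 2 - 1/(K + h) (G(h, K) = -2*(-1) - 1/(K + h) = 2 - 1/(K + h))
(-50 + 1/(V(7) + 41))*G(b, g) = (-50 + 1/(7**2 + 41))*((-1 + 2*0 + 2*3)/(0 + 3)) = (-50 + 1/(49 + 41))*((-1 + 0 + 6)/3) = (-50 + 1/90)*((1/3)*5) = (-50 + 1/90)*(5/3) = -4499/90*5/3 = -4499/54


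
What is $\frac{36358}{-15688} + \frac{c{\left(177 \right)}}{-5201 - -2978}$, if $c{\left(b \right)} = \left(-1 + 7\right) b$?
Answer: $- \frac{102185}{36556} \approx -2.7953$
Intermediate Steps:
$c{\left(b \right)} = 6 b$
$\frac{36358}{-15688} + \frac{c{\left(177 \right)}}{-5201 - -2978} = \frac{36358}{-15688} + \frac{6 \cdot 177}{-5201 - -2978} = 36358 \left(- \frac{1}{15688}\right) + \frac{1062}{-5201 + \left(-7565 + 10543\right)} = - \frac{343}{148} + \frac{1062}{-5201 + 2978} = - \frac{343}{148} + \frac{1062}{-2223} = - \frac{343}{148} + 1062 \left(- \frac{1}{2223}\right) = - \frac{343}{148} - \frac{118}{247} = - \frac{102185}{36556}$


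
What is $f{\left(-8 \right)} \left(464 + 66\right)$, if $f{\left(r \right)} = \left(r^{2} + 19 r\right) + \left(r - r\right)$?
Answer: $-46640$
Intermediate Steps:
$f{\left(r \right)} = r^{2} + 19 r$ ($f{\left(r \right)} = \left(r^{2} + 19 r\right) + 0 = r^{2} + 19 r$)
$f{\left(-8 \right)} \left(464 + 66\right) = - 8 \left(19 - 8\right) \left(464 + 66\right) = \left(-8\right) 11 \cdot 530 = \left(-88\right) 530 = -46640$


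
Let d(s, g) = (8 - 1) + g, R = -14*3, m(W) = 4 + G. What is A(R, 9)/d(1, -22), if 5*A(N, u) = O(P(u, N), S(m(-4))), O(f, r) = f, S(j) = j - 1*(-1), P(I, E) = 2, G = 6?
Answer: -2/75 ≈ -0.026667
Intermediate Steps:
m(W) = 10 (m(W) = 4 + 6 = 10)
R = -42
S(j) = 1 + j (S(j) = j + 1 = 1 + j)
A(N, u) = ⅖ (A(N, u) = (⅕)*2 = ⅖)
d(s, g) = 7 + g
A(R, 9)/d(1, -22) = 2/(5*(7 - 22)) = (⅖)/(-15) = (⅖)*(-1/15) = -2/75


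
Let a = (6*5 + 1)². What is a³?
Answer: 887503681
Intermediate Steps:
a = 961 (a = (30 + 1)² = 31² = 961)
a³ = 961³ = 887503681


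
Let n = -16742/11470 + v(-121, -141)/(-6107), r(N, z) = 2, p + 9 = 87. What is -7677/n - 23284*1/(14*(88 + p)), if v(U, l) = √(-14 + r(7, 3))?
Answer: 8294358635597204756/1580022728020289 - 3209171399550*I*√3/2719488344269 ≈ 5249.5 - 2.0439*I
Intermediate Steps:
p = 78 (p = -9 + 87 = 78)
v(U, l) = 2*I*√3 (v(U, l) = √(-14 + 2) = √(-12) = 2*I*√3)
n = -8371/5735 - 2*I*√3/6107 (n = -16742/11470 + (2*I*√3)/(-6107) = -16742*1/11470 + (2*I*√3)*(-1/6107) = -8371/5735 - 2*I*√3/6107 ≈ -1.4596 - 0.00056723*I)
-7677/n - 23284*1/(14*(88 + p)) = -7677/(-8371/5735 - 2*I*√3/6107) - 23284*1/(14*(88 + 78)) = -7677/(-8371/5735 - 2*I*√3/6107) - 23284/(166*14) = -7677/(-8371/5735 - 2*I*√3/6107) - 23284/2324 = -7677/(-8371/5735 - 2*I*√3/6107) - 23284*1/2324 = -7677/(-8371/5735 - 2*I*√3/6107) - 5821/581 = -5821/581 - 7677/(-8371/5735 - 2*I*√3/6107)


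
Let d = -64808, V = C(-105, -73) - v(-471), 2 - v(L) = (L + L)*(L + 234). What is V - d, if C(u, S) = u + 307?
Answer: 288262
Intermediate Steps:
C(u, S) = 307 + u
v(L) = 2 - 2*L*(234 + L) (v(L) = 2 - (L + L)*(L + 234) = 2 - 2*L*(234 + L))
V = 223454 (V = (307 - 105) - (2 - 468*(-471) - 2*(-471)²) = 202 - (2 + 220428 - 2*221841) = 202 - (2 + 220428 - 443682) = 202 - 1*(-223252) = 202 + 223252 = 223454)
V - d = 223454 - 1*(-64808) = 223454 + 64808 = 288262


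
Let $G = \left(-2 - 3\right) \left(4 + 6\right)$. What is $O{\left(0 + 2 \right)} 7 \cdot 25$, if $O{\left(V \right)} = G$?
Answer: $-8750$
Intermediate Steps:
$G = -50$ ($G = \left(-5\right) 10 = -50$)
$O{\left(V \right)} = -50$
$O{\left(0 + 2 \right)} 7 \cdot 25 = \left(-50\right) 7 \cdot 25 = \left(-350\right) 25 = -8750$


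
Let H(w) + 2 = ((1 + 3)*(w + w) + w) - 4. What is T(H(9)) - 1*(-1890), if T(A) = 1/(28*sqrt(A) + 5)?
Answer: 22216949/11755 + 28*sqrt(3)/11755 ≈ 1890.0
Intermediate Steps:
H(w) = -6 + 9*w (H(w) = -2 + (((1 + 3)*(w + w) + w) - 4) = -2 + ((4*(2*w) + w) - 4) = -2 + ((8*w + w) - 4) = -2 + (9*w - 4) = -2 + (-4 + 9*w) = -6 + 9*w)
T(A) = 1/(5 + 28*sqrt(A))
T(H(9)) - 1*(-1890) = 1/(5 + 28*sqrt(-6 + 9*9)) - 1*(-1890) = 1/(5 + 28*sqrt(-6 + 81)) + 1890 = 1/(5 + 28*sqrt(75)) + 1890 = 1/(5 + 28*(5*sqrt(3))) + 1890 = 1/(5 + 140*sqrt(3)) + 1890 = 1890 + 1/(5 + 140*sqrt(3))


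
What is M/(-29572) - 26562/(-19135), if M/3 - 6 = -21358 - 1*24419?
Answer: 3412975719/565860220 ≈ 6.0315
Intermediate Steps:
M = -137313 (M = 18 + 3*(-21358 - 1*24419) = 18 + 3*(-21358 - 24419) = 18 + 3*(-45777) = 18 - 137331 = -137313)
M/(-29572) - 26562/(-19135) = -137313/(-29572) - 26562/(-19135) = -137313*(-1/29572) - 26562*(-1/19135) = 137313/29572 + 26562/19135 = 3412975719/565860220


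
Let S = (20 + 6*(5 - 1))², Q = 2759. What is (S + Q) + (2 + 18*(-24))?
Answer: 4265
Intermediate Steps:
S = 1936 (S = (20 + 6*4)² = (20 + 24)² = 44² = 1936)
(S + Q) + (2 + 18*(-24)) = (1936 + 2759) + (2 + 18*(-24)) = 4695 + (2 - 432) = 4695 - 430 = 4265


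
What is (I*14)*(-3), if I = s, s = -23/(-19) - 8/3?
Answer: 1162/19 ≈ 61.158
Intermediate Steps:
s = -83/57 (s = -23*(-1/19) - 8*⅓ = 23/19 - 8/3 = -83/57 ≈ -1.4561)
I = -83/57 ≈ -1.4561
(I*14)*(-3) = -83/57*14*(-3) = -1162/57*(-3) = 1162/19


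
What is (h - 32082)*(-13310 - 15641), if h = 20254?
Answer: 342432428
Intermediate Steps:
(h - 32082)*(-13310 - 15641) = (20254 - 32082)*(-13310 - 15641) = -11828*(-28951) = 342432428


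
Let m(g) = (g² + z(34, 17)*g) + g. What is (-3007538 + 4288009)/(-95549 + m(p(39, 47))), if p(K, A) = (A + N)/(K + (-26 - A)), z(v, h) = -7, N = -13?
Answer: -1280471/95542 ≈ -13.402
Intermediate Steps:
p(K, A) = (-13 + A)/(-26 + K - A) (p(K, A) = (A - 13)/(K + (-26 - A)) = (-13 + A)/(-26 + K - A))
m(g) = g² - 6*g (m(g) = (g² - 7*g) + g = g² - 6*g)
(-3007538 + 4288009)/(-95549 + m(p(39, 47))) = (-3007538 + 4288009)/(-95549 + ((13 - 1*47)/(26 + 47 - 1*39))*(-6 + (13 - 1*47)/(26 + 47 - 1*39))) = 1280471/(-95549 + ((13 - 47)/(26 + 47 - 39))*(-6 + (13 - 47)/(26 + 47 - 39))) = 1280471/(-95549 + (-34/34)*(-6 - 34/34)) = 1280471/(-95549 + ((1/34)*(-34))*(-6 + (1/34)*(-34))) = 1280471/(-95549 - (-6 - 1)) = 1280471/(-95549 - 1*(-7)) = 1280471/(-95549 + 7) = 1280471/(-95542) = 1280471*(-1/95542) = -1280471/95542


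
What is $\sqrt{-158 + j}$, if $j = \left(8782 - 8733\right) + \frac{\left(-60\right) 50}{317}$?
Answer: $\frac{47 i \sqrt{5389}}{317} \approx 10.884 i$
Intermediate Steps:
$j = \frac{12533}{317}$ ($j = 49 - \frac{3000}{317} = \frac{12533}{317} \approx 39.536$)
$\sqrt{-158 + j} = \sqrt{-158 + \frac{12533}{317}} = \sqrt{- \frac{37553}{317}} = \frac{47 i \sqrt{5389}}{317}$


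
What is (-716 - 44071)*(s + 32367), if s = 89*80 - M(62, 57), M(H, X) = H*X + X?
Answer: -1607674152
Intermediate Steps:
M(H, X) = X + H*X
s = 3529 (s = 89*80 - 57*(1 + 62) = 7120 - 57*63 = 7120 - 1*3591 = 7120 - 3591 = 3529)
(-716 - 44071)*(s + 32367) = (-716 - 44071)*(3529 + 32367) = -44787*35896 = -1607674152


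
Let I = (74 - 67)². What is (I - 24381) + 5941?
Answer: -18391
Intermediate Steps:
I = 49 (I = 7² = 49)
(I - 24381) + 5941 = (49 - 24381) + 5941 = -24332 + 5941 = -18391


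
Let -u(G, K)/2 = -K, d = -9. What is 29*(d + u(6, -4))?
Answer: -493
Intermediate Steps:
u(G, K) = 2*K (u(G, K) = -(-2)*K = 2*K)
29*(d + u(6, -4)) = 29*(-9 + 2*(-4)) = 29*(-9 - 8) = 29*(-17) = -493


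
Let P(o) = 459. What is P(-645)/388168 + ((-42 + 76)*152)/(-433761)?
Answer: -1806955925/168372139848 ≈ -0.010732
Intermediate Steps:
P(-645)/388168 + ((-42 + 76)*152)/(-433761) = 459/388168 + ((-42 + 76)*152)/(-433761) = 459*(1/388168) + (34*152)*(-1/433761) = 459/388168 + 5168*(-1/433761) = 459/388168 - 5168/433761 = -1806955925/168372139848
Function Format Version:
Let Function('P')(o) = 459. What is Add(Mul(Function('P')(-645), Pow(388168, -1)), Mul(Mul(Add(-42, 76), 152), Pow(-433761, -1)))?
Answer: Rational(-1806955925, 168372139848) ≈ -0.010732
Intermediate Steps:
Add(Mul(Function('P')(-645), Pow(388168, -1)), Mul(Mul(Add(-42, 76), 152), Pow(-433761, -1))) = Add(Mul(459, Pow(388168, -1)), Mul(Mul(Add(-42, 76), 152), Pow(-433761, -1))) = Add(Mul(459, Rational(1, 388168)), Mul(Mul(34, 152), Rational(-1, 433761))) = Add(Rational(459, 388168), Mul(5168, Rational(-1, 433761))) = Add(Rational(459, 388168), Rational(-5168, 433761)) = Rational(-1806955925, 168372139848)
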